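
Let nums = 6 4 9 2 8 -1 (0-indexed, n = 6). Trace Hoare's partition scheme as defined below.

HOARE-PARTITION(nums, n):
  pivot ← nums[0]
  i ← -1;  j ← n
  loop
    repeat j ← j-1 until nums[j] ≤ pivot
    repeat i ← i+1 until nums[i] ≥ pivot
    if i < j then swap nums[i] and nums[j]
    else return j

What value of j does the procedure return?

2

pivot=6
j stops at 5 (-1), i stops at 0 (6); swap ⇒ -1 4 9 2 8 6
j stops at 3 (2), i stops at 2 (9); swap ⇒ -1 4 2 9 8 6
j stops at 2, i stops at 3; i≥j ⇒ return 2. nums=-1 4 2 9 8 6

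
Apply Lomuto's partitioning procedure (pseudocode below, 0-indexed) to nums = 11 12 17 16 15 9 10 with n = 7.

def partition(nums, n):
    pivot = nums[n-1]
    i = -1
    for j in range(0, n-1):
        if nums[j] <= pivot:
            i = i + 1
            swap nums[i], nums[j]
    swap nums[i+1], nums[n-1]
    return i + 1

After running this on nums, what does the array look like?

9 10 17 16 15 11 12

pivot = nums[6] = 10; i = -1
j=0: nums[0]=11 > 10 → no swap
j=1: nums[1]=12 > 10 → no swap
j=2: nums[2]=17 > 10 → no swap
j=3: nums[3]=16 > 10 → no swap
j=4: nums[4]=15 > 10 → no swap
j=5: nums[5]=9 ≤ 10 → i=0, swap nums[0],nums[5] → 9 12 17 16 15 11 10
final swap nums[1],nums[6] → 9 10 17 16 15 11 12; return 1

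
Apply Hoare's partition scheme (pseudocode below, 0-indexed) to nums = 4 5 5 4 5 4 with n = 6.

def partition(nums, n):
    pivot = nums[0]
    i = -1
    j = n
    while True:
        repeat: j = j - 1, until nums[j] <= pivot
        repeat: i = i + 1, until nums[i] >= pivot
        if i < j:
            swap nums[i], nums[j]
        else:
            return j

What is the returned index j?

pivot = nums[0] = 4; i = -1, j = 6
j→5 (nums[5]=4≤4), i→0 (nums[0]=4≥4); i<j, swap → 4 5 5 4 5 4
j→3 (nums[3]=4≤4), i→1 (nums[1]=5≥4); i<j, swap → 4 4 5 5 5 4
j→1, i→2; i≥j, return j=1. nums = 4 4 5 5 5 4

1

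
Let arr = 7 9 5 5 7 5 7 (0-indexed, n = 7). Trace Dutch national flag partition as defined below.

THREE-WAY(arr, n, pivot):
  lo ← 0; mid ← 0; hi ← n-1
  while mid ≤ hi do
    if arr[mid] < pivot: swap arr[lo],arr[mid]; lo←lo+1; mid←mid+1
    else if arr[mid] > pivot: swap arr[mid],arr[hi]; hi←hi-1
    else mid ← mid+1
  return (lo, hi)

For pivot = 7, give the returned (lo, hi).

pivot = 7; lo=0, mid=0, hi=6
arr[mid]=7=7: mid=1
arr[mid]=9>7: swap arr[1],arr[6]; hi=5 → 7 7 5 5 7 5 9
arr[mid]=7=7: mid=2
arr[mid]=5<7: swap arr[0],arr[2]; lo=1,mid=3 → 5 7 7 5 7 5 9
arr[mid]=5<7: swap arr[1],arr[3]; lo=2,mid=4 → 5 5 7 7 7 5 9
arr[mid]=7=7: mid=5
arr[mid]=5<7: swap arr[2],arr[5]; lo=3,mid=6 → 5 5 5 7 7 7 9
end: lo=3, hi=5; arr = 5 5 5 7 7 7 9

(3, 5)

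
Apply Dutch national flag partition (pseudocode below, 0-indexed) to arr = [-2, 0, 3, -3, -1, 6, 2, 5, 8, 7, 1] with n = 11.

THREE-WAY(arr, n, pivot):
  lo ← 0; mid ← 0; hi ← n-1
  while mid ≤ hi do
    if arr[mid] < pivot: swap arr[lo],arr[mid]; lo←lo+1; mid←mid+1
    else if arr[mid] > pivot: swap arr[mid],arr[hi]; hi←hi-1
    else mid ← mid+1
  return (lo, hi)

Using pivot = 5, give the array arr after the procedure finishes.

pivot = 5; lo=0, mid=0, hi=10
arr[mid]=-2<5: swap arr[0],arr[0]; lo=1,mid=1 → [-2, 0, 3, -3, -1, 6, 2, 5, 8, 7, 1]
arr[mid]=0<5: swap arr[1],arr[1]; lo=2,mid=2 → [-2, 0, 3, -3, -1, 6, 2, 5, 8, 7, 1]
arr[mid]=3<5: swap arr[2],arr[2]; lo=3,mid=3 → [-2, 0, 3, -3, -1, 6, 2, 5, 8, 7, 1]
arr[mid]=-3<5: swap arr[3],arr[3]; lo=4,mid=4 → [-2, 0, 3, -3, -1, 6, 2, 5, 8, 7, 1]
arr[mid]=-1<5: swap arr[4],arr[4]; lo=5,mid=5 → [-2, 0, 3, -3, -1, 6, 2, 5, 8, 7, 1]
arr[mid]=6>5: swap arr[5],arr[10]; hi=9 → [-2, 0, 3, -3, -1, 1, 2, 5, 8, 7, 6]
arr[mid]=1<5: swap arr[5],arr[5]; lo=6,mid=6 → [-2, 0, 3, -3, -1, 1, 2, 5, 8, 7, 6]
arr[mid]=2<5: swap arr[6],arr[6]; lo=7,mid=7 → [-2, 0, 3, -3, -1, 1, 2, 5, 8, 7, 6]
arr[mid]=5=5: mid=8
arr[mid]=8>5: swap arr[8],arr[9]; hi=8 → [-2, 0, 3, -3, -1, 1, 2, 5, 7, 8, 6]
arr[mid]=7>5: swap arr[8],arr[8]; hi=7 → [-2, 0, 3, -3, -1, 1, 2, 5, 7, 8, 6]
end: lo=7, hi=7; arr = [-2, 0, 3, -3, -1, 1, 2, 5, 7, 8, 6]

[-2, 0, 3, -3, -1, 1, 2, 5, 7, 8, 6]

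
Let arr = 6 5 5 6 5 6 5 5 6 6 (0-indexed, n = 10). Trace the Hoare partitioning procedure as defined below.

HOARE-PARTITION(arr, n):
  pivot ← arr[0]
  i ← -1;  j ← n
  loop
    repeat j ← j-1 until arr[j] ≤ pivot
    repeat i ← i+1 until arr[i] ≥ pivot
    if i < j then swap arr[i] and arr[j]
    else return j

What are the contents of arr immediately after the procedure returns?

6 5 5 6 5 5 5 6 6 6

pivot=6
j stops at 9 (6), i stops at 0 (6); swap ⇒ 6 5 5 6 5 6 5 5 6 6
j stops at 8 (6), i stops at 3 (6); swap ⇒ 6 5 5 6 5 6 5 5 6 6
j stops at 7 (5), i stops at 5 (6); swap ⇒ 6 5 5 6 5 5 5 6 6 6
j stops at 6, i stops at 7; i≥j ⇒ return 6. arr=6 5 5 6 5 5 5 6 6 6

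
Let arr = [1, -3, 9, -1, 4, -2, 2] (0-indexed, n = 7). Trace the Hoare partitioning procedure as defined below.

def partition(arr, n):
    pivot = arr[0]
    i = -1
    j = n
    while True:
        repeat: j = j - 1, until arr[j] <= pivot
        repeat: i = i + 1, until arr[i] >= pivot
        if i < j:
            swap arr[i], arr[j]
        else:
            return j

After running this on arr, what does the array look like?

pivot = arr[0] = 1; i = -1, j = 7
j→5 (arr[5]=-2≤1), i→0 (arr[0]=1≥1); i<j, swap → [-2, -3, 9, -1, 4, 1, 2]
j→3 (arr[3]=-1≤1), i→2 (arr[2]=9≥1); i<j, swap → [-2, -3, -1, 9, 4, 1, 2]
j→2, i→3; i≥j, return j=2. arr = [-2, -3, -1, 9, 4, 1, 2]

[-2, -3, -1, 9, 4, 1, 2]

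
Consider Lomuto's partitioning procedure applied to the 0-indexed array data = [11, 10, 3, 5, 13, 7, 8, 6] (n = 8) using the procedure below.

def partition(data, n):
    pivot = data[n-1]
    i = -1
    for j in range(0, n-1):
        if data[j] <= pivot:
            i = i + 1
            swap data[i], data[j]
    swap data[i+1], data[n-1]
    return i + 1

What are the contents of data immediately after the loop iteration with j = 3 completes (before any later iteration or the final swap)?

pivot=6, i=-1
j=0: 11>6, skip
j=1: 10>6, skip
j=2: 3≤6, i=0, swap(0,2) ⇒ [3, 10, 11, 5, 13, 7, 8, 6]
j=3: 5≤6, i=1, swap(1,3) ⇒ [3, 5, 11, 10, 13, 7, 8, 6]
(after j=3) data = [3, 5, 11, 10, 13, 7, 8, 6]

[3, 5, 11, 10, 13, 7, 8, 6]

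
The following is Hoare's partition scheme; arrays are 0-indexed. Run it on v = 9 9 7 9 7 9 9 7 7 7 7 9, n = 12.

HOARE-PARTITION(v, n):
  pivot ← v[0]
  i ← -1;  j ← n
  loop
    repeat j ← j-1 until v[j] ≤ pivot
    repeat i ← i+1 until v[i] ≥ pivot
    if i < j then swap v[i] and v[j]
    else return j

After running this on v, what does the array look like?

pivot = v[0] = 9; i = -1, j = 12
j→11 (v[11]=9≤9), i→0 (v[0]=9≥9); i<j, swap → 9 9 7 9 7 9 9 7 7 7 7 9
j→10 (v[10]=7≤9), i→1 (v[1]=9≥9); i<j, swap → 9 7 7 9 7 9 9 7 7 7 9 9
j→9 (v[9]=7≤9), i→3 (v[3]=9≥9); i<j, swap → 9 7 7 7 7 9 9 7 7 9 9 9
j→8 (v[8]=7≤9), i→5 (v[5]=9≥9); i<j, swap → 9 7 7 7 7 7 9 7 9 9 9 9
j→7 (v[7]=7≤9), i→6 (v[6]=9≥9); i<j, swap → 9 7 7 7 7 7 7 9 9 9 9 9
j→6, i→7; i≥j, return j=6. v = 9 7 7 7 7 7 7 9 9 9 9 9

9 7 7 7 7 7 7 9 9 9 9 9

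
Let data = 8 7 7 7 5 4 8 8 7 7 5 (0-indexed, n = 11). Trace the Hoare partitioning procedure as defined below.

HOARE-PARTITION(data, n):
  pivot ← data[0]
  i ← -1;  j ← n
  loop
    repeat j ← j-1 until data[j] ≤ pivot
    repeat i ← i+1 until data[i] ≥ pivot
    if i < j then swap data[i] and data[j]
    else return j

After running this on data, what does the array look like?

pivot = data[0] = 8; i = -1, j = 11
j→10 (data[10]=5≤8), i→0 (data[0]=8≥8); i<j, swap → 5 7 7 7 5 4 8 8 7 7 8
j→9 (data[9]=7≤8), i→6 (data[6]=8≥8); i<j, swap → 5 7 7 7 5 4 7 8 7 8 8
j→8 (data[8]=7≤8), i→7 (data[7]=8≥8); i<j, swap → 5 7 7 7 5 4 7 7 8 8 8
j→7, i→8; i≥j, return j=7. data = 5 7 7 7 5 4 7 7 8 8 8

5 7 7 7 5 4 7 7 8 8 8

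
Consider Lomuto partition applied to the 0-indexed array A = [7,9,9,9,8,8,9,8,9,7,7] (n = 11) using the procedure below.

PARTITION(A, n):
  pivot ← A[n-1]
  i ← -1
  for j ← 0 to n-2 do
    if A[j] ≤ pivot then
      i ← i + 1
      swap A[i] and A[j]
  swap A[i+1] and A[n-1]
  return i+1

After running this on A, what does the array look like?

[7,7,7,9,8,8,9,8,9,9,9]

pivot = A[10] = 7; i = -1
j=0: A[0]=7 ≤ 7 → i=0, swap A[0],A[0] (no change) → [7,9,9,9,8,8,9,8,9,7,7]
j=1: A[1]=9 > 7 → no swap
j=2: A[2]=9 > 7 → no swap
j=3: A[3]=9 > 7 → no swap
j=4: A[4]=8 > 7 → no swap
j=5: A[5]=8 > 7 → no swap
j=6: A[6]=9 > 7 → no swap
j=7: A[7]=8 > 7 → no swap
j=8: A[8]=9 > 7 → no swap
j=9: A[9]=7 ≤ 7 → i=1, swap A[1],A[9] → [7,7,9,9,8,8,9,8,9,9,7]
final swap A[2],A[10] → [7,7,7,9,8,8,9,8,9,9,9]; return 2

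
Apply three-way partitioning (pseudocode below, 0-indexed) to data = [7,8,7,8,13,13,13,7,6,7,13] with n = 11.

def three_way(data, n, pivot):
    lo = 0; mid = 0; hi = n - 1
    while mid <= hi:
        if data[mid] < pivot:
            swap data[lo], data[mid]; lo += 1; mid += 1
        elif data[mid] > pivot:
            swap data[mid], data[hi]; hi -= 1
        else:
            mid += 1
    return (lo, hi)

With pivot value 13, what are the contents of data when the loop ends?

pivot = 13; lo=0, mid=0, hi=10
data[mid]=7<13: swap data[0],data[0]; lo=1,mid=1 → [7,8,7,8,13,13,13,7,6,7,13]
data[mid]=8<13: swap data[1],data[1]; lo=2,mid=2 → [7,8,7,8,13,13,13,7,6,7,13]
data[mid]=7<13: swap data[2],data[2]; lo=3,mid=3 → [7,8,7,8,13,13,13,7,6,7,13]
data[mid]=8<13: swap data[3],data[3]; lo=4,mid=4 → [7,8,7,8,13,13,13,7,6,7,13]
data[mid]=13=13: mid=5
data[mid]=13=13: mid=6
data[mid]=13=13: mid=7
data[mid]=7<13: swap data[4],data[7]; lo=5,mid=8 → [7,8,7,8,7,13,13,13,6,7,13]
data[mid]=6<13: swap data[5],data[8]; lo=6,mid=9 → [7,8,7,8,7,6,13,13,13,7,13]
data[mid]=7<13: swap data[6],data[9]; lo=7,mid=10 → [7,8,7,8,7,6,7,13,13,13,13]
data[mid]=13=13: mid=11
end: lo=7, hi=10; data = [7,8,7,8,7,6,7,13,13,13,13]

[7,8,7,8,7,6,7,13,13,13,13]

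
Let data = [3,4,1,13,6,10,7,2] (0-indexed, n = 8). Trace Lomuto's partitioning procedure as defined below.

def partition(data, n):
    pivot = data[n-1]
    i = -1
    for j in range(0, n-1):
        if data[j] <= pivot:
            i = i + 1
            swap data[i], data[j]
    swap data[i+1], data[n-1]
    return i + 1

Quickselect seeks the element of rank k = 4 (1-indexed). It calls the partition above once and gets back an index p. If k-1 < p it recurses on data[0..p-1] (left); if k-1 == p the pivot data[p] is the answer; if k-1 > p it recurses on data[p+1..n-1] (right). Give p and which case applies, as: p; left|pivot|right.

1; right

pivot=2, i=-1
j=0: 3>2, skip
j=1: 4>2, skip
j=2: 1≤2, i=0, swap(0,2) ⇒ [1,4,3,13,6,10,7,2]
j=3: 13>2, skip
j=4: 6>2, skip
j=5: 10>2, skip
j=6: 7>2, skip
swap(1,7) ⇒ [1,2,3,13,6,10,7,4]; return 1
p = 1; k-1 = 3 > 1 ⇒ right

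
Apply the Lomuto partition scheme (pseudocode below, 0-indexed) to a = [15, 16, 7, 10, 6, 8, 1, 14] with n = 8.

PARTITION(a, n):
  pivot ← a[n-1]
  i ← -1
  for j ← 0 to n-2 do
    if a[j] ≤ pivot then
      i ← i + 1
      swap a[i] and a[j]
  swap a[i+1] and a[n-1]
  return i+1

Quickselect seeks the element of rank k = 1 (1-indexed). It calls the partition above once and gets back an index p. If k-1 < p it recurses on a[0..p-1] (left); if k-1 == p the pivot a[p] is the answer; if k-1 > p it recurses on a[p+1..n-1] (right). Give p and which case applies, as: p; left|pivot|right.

5; left

pivot=14, i=-1
j=0: 15>14, skip
j=1: 16>14, skip
j=2: 7≤14, i=0, swap(0,2) ⇒ [7, 16, 15, 10, 6, 8, 1, 14]
j=3: 10≤14, i=1, swap(1,3) ⇒ [7, 10, 15, 16, 6, 8, 1, 14]
j=4: 6≤14, i=2, swap(2,4) ⇒ [7, 10, 6, 16, 15, 8, 1, 14]
j=5: 8≤14, i=3, swap(3,5) ⇒ [7, 10, 6, 8, 15, 16, 1, 14]
j=6: 1≤14, i=4, swap(4,6) ⇒ [7, 10, 6, 8, 1, 16, 15, 14]
swap(5,7) ⇒ [7, 10, 6, 8, 1, 14, 15, 16]; return 5
p = 5; k-1 = 0 < 5 ⇒ left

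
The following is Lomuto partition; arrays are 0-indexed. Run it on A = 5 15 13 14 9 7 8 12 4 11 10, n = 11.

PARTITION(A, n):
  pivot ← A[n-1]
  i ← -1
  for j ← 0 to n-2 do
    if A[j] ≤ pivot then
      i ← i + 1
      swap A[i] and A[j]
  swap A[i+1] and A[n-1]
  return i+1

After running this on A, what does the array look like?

pivot=10, i=-1
j=0: 5≤10, i=0, swap(0,0) ⇒ 5 15 13 14 9 7 8 12 4 11 10
j=1: 15>10, skip
j=2: 13>10, skip
j=3: 14>10, skip
j=4: 9≤10, i=1, swap(1,4) ⇒ 5 9 13 14 15 7 8 12 4 11 10
j=5: 7≤10, i=2, swap(2,5) ⇒ 5 9 7 14 15 13 8 12 4 11 10
j=6: 8≤10, i=3, swap(3,6) ⇒ 5 9 7 8 15 13 14 12 4 11 10
j=7: 12>10, skip
j=8: 4≤10, i=4, swap(4,8) ⇒ 5 9 7 8 4 13 14 12 15 11 10
j=9: 11>10, skip
swap(5,10) ⇒ 5 9 7 8 4 10 14 12 15 11 13; return 5

5 9 7 8 4 10 14 12 15 11 13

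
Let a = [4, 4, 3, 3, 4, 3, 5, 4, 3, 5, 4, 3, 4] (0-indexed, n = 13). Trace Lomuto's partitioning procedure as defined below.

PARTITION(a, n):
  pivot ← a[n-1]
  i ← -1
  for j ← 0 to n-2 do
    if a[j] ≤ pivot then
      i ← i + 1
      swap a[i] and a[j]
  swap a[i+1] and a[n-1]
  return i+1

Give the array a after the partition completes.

pivot = a[12] = 4; i = -1
j=0: a[0]=4 ≤ 4 → i=0, swap a[0],a[0] (no change) → [4, 4, 3, 3, 4, 3, 5, 4, 3, 5, 4, 3, 4]
j=1: a[1]=4 ≤ 4 → i=1, swap a[1],a[1] (no change) → [4, 4, 3, 3, 4, 3, 5, 4, 3, 5, 4, 3, 4]
j=2: a[2]=3 ≤ 4 → i=2, swap a[2],a[2] (no change) → [4, 4, 3, 3, 4, 3, 5, 4, 3, 5, 4, 3, 4]
j=3: a[3]=3 ≤ 4 → i=3, swap a[3],a[3] (no change) → [4, 4, 3, 3, 4, 3, 5, 4, 3, 5, 4, 3, 4]
j=4: a[4]=4 ≤ 4 → i=4, swap a[4],a[4] (no change) → [4, 4, 3, 3, 4, 3, 5, 4, 3, 5, 4, 3, 4]
j=5: a[5]=3 ≤ 4 → i=5, swap a[5],a[5] (no change) → [4, 4, 3, 3, 4, 3, 5, 4, 3, 5, 4, 3, 4]
j=6: a[6]=5 > 4 → no swap
j=7: a[7]=4 ≤ 4 → i=6, swap a[6],a[7] → [4, 4, 3, 3, 4, 3, 4, 5, 3, 5, 4, 3, 4]
j=8: a[8]=3 ≤ 4 → i=7, swap a[7],a[8] → [4, 4, 3, 3, 4, 3, 4, 3, 5, 5, 4, 3, 4]
j=9: a[9]=5 > 4 → no swap
j=10: a[10]=4 ≤ 4 → i=8, swap a[8],a[10] → [4, 4, 3, 3, 4, 3, 4, 3, 4, 5, 5, 3, 4]
j=11: a[11]=3 ≤ 4 → i=9, swap a[9],a[11] → [4, 4, 3, 3, 4, 3, 4, 3, 4, 3, 5, 5, 4]
final swap a[10],a[12] → [4, 4, 3, 3, 4, 3, 4, 3, 4, 3, 4, 5, 5]; return 10

[4, 4, 3, 3, 4, 3, 4, 3, 4, 3, 4, 5, 5]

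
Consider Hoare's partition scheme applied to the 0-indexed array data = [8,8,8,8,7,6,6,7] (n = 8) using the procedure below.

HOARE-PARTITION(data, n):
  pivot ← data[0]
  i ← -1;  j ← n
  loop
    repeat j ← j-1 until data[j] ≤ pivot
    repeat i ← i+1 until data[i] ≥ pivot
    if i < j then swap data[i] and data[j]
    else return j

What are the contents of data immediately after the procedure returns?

[7,6,6,7,8,8,8,8]

pivot = data[0] = 8; i = -1, j = 8
j→7 (data[7]=7≤8), i→0 (data[0]=8≥8); i<j, swap → [7,8,8,8,7,6,6,8]
j→6 (data[6]=6≤8), i→1 (data[1]=8≥8); i<j, swap → [7,6,8,8,7,6,8,8]
j→5 (data[5]=6≤8), i→2 (data[2]=8≥8); i<j, swap → [7,6,6,8,7,8,8,8]
j→4 (data[4]=7≤8), i→3 (data[3]=8≥8); i<j, swap → [7,6,6,7,8,8,8,8]
j→3, i→4; i≥j, return j=3. data = [7,6,6,7,8,8,8,8]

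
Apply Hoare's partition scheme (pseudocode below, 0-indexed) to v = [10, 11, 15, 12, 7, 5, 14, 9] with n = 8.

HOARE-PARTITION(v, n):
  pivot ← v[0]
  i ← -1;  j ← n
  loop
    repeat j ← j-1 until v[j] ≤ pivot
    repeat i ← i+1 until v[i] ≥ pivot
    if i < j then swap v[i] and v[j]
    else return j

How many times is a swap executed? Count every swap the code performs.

3

pivot=10
j stops at 7 (9), i stops at 0 (10); swap ⇒ [9, 11, 15, 12, 7, 5, 14, 10]
j stops at 5 (5), i stops at 1 (11); swap ⇒ [9, 5, 15, 12, 7, 11, 14, 10]
j stops at 4 (7), i stops at 2 (15); swap ⇒ [9, 5, 7, 12, 15, 11, 14, 10]
j stops at 2, i stops at 3; i≥j ⇒ return 2. v=[9, 5, 7, 12, 15, 11, 14, 10]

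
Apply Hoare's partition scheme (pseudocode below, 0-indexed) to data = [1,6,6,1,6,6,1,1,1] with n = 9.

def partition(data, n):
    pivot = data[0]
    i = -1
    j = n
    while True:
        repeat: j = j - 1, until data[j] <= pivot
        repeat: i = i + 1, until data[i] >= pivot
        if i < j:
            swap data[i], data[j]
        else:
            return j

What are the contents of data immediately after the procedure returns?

[1,1,1,1,6,6,6,6,1]

pivot = data[0] = 1; i = -1, j = 9
j→8 (data[8]=1≤1), i→0 (data[0]=1≥1); i<j, swap → [1,6,6,1,6,6,1,1,1]
j→7 (data[7]=1≤1), i→1 (data[1]=6≥1); i<j, swap → [1,1,6,1,6,6,1,6,1]
j→6 (data[6]=1≤1), i→2 (data[2]=6≥1); i<j, swap → [1,1,1,1,6,6,6,6,1]
j→3, i→3; i≥j, return j=3. data = [1,1,1,1,6,6,6,6,1]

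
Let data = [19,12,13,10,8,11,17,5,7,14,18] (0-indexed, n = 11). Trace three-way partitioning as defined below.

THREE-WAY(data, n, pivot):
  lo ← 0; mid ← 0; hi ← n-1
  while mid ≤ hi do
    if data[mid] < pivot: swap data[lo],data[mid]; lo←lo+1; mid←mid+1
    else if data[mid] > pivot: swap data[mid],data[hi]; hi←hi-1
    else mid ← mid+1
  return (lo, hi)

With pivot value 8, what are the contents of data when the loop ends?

lo=0 mid=0 hi=10
19>8: swap(0,10), hi=9 ⇒ [18,12,13,10,8,11,17,5,7,14,19]
18>8: swap(0,9), hi=8 ⇒ [14,12,13,10,8,11,17,5,7,18,19]
14>8: swap(0,8), hi=7 ⇒ [7,12,13,10,8,11,17,5,14,18,19]
7<8: swap(0,0), lo=1 mid=1 ⇒ [7,12,13,10,8,11,17,5,14,18,19]
12>8: swap(1,7), hi=6 ⇒ [7,5,13,10,8,11,17,12,14,18,19]
5<8: swap(1,1), lo=2 mid=2 ⇒ [7,5,13,10,8,11,17,12,14,18,19]
13>8: swap(2,6), hi=5 ⇒ [7,5,17,10,8,11,13,12,14,18,19]
17>8: swap(2,5), hi=4 ⇒ [7,5,11,10,8,17,13,12,14,18,19]
11>8: swap(2,4), hi=3 ⇒ [7,5,8,10,11,17,13,12,14,18,19]
8=8: mid=3
10>8: swap(3,3), hi=2 ⇒ [7,5,8,10,11,17,13,12,14,18,19]
done. lo=2 hi=2; data=[7,5,8,10,11,17,13,12,14,18,19]

[7,5,8,10,11,17,13,12,14,18,19]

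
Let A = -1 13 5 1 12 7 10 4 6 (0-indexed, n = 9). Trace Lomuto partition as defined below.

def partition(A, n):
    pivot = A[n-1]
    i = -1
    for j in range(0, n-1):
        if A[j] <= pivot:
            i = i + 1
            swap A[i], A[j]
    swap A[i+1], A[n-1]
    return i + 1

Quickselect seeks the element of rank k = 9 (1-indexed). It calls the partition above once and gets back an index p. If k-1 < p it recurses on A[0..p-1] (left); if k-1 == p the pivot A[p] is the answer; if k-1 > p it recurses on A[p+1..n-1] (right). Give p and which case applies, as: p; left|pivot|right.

pivot=6, i=-1
j=0: -1≤6, i=0, swap(0,0) ⇒ -1 13 5 1 12 7 10 4 6
j=1: 13>6, skip
j=2: 5≤6, i=1, swap(1,2) ⇒ -1 5 13 1 12 7 10 4 6
j=3: 1≤6, i=2, swap(2,3) ⇒ -1 5 1 13 12 7 10 4 6
j=4: 12>6, skip
j=5: 7>6, skip
j=6: 10>6, skip
j=7: 4≤6, i=3, swap(3,7) ⇒ -1 5 1 4 12 7 10 13 6
swap(4,8) ⇒ -1 5 1 4 6 7 10 13 12; return 4
p = 4; k-1 = 8 > 4 ⇒ right

4; right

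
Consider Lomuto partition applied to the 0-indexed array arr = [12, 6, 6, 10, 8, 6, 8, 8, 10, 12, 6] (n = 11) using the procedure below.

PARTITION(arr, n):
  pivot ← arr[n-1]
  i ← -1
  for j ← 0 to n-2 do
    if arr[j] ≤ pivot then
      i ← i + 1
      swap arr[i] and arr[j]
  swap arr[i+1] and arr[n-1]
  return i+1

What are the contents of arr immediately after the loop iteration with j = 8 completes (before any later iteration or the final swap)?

pivot=6, i=-1
j=0: 12>6, skip
j=1: 6≤6, i=0, swap(0,1) ⇒ [6, 12, 6, 10, 8, 6, 8, 8, 10, 12, 6]
j=2: 6≤6, i=1, swap(1,2) ⇒ [6, 6, 12, 10, 8, 6, 8, 8, 10, 12, 6]
j=3: 10>6, skip
j=4: 8>6, skip
j=5: 6≤6, i=2, swap(2,5) ⇒ [6, 6, 6, 10, 8, 12, 8, 8, 10, 12, 6]
j=6: 8>6, skip
j=7: 8>6, skip
j=8: 10>6, skip
(after j=8) arr = [6, 6, 6, 10, 8, 12, 8, 8, 10, 12, 6]

[6, 6, 6, 10, 8, 12, 8, 8, 10, 12, 6]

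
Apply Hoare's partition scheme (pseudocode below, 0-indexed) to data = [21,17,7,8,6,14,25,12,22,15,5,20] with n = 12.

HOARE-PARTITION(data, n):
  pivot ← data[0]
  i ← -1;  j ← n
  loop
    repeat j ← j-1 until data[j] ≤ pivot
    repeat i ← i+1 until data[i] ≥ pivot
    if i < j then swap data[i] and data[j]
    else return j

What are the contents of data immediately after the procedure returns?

[20,17,7,8,6,14,5,12,15,22,25,21]

pivot=21
j stops at 11 (20), i stops at 0 (21); swap ⇒ [20,17,7,8,6,14,25,12,22,15,5,21]
j stops at 10 (5), i stops at 6 (25); swap ⇒ [20,17,7,8,6,14,5,12,22,15,25,21]
j stops at 9 (15), i stops at 8 (22); swap ⇒ [20,17,7,8,6,14,5,12,15,22,25,21]
j stops at 8, i stops at 9; i≥j ⇒ return 8. data=[20,17,7,8,6,14,5,12,15,22,25,21]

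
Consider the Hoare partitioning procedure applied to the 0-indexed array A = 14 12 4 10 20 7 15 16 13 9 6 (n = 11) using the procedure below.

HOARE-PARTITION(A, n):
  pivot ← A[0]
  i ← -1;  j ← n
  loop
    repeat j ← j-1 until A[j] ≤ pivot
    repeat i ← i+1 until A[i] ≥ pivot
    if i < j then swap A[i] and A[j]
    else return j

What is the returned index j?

6

pivot = A[0] = 14; i = -1, j = 11
j→10 (A[10]=6≤14), i→0 (A[0]=14≥14); i<j, swap → 6 12 4 10 20 7 15 16 13 9 14
j→9 (A[9]=9≤14), i→4 (A[4]=20≥14); i<j, swap → 6 12 4 10 9 7 15 16 13 20 14
j→8 (A[8]=13≤14), i→6 (A[6]=15≥14); i<j, swap → 6 12 4 10 9 7 13 16 15 20 14
j→6, i→7; i≥j, return j=6. A = 6 12 4 10 9 7 13 16 15 20 14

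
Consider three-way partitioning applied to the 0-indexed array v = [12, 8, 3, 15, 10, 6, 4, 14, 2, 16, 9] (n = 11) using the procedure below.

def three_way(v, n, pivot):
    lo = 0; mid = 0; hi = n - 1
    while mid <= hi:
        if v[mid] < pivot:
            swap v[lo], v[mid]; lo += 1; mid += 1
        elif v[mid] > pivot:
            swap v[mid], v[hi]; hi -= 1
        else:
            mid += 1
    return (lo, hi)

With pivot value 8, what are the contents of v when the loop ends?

[2, 3, 4, 6, 8, 10, 14, 15, 16, 9, 12]

pivot = 8; lo=0, mid=0, hi=10
v[mid]=12>8: swap v[0],v[10]; hi=9 → [9, 8, 3, 15, 10, 6, 4, 14, 2, 16, 12]
v[mid]=9>8: swap v[0],v[9]; hi=8 → [16, 8, 3, 15, 10, 6, 4, 14, 2, 9, 12]
v[mid]=16>8: swap v[0],v[8]; hi=7 → [2, 8, 3, 15, 10, 6, 4, 14, 16, 9, 12]
v[mid]=2<8: swap v[0],v[0]; lo=1,mid=1 → [2, 8, 3, 15, 10, 6, 4, 14, 16, 9, 12]
v[mid]=8=8: mid=2
v[mid]=3<8: swap v[1],v[2]; lo=2,mid=3 → [2, 3, 8, 15, 10, 6, 4, 14, 16, 9, 12]
v[mid]=15>8: swap v[3],v[7]; hi=6 → [2, 3, 8, 14, 10, 6, 4, 15, 16, 9, 12]
v[mid]=14>8: swap v[3],v[6]; hi=5 → [2, 3, 8, 4, 10, 6, 14, 15, 16, 9, 12]
v[mid]=4<8: swap v[2],v[3]; lo=3,mid=4 → [2, 3, 4, 8, 10, 6, 14, 15, 16, 9, 12]
v[mid]=10>8: swap v[4],v[5]; hi=4 → [2, 3, 4, 8, 6, 10, 14, 15, 16, 9, 12]
v[mid]=6<8: swap v[3],v[4]; lo=4,mid=5 → [2, 3, 4, 6, 8, 10, 14, 15, 16, 9, 12]
end: lo=4, hi=4; v = [2, 3, 4, 6, 8, 10, 14, 15, 16, 9, 12]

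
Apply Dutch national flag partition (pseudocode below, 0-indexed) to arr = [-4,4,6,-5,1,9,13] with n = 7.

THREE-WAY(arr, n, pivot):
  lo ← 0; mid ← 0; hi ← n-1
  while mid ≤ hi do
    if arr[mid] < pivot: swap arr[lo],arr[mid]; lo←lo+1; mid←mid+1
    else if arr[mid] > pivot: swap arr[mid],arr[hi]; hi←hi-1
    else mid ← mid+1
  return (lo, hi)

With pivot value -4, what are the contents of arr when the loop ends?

[-5,-4,6,1,9,13,4]

pivot = -4; lo=0, mid=0, hi=6
arr[mid]=-4=-4: mid=1
arr[mid]=4>-4: swap arr[1],arr[6]; hi=5 → [-4,13,6,-5,1,9,4]
arr[mid]=13>-4: swap arr[1],arr[5]; hi=4 → [-4,9,6,-5,1,13,4]
arr[mid]=9>-4: swap arr[1],arr[4]; hi=3 → [-4,1,6,-5,9,13,4]
arr[mid]=1>-4: swap arr[1],arr[3]; hi=2 → [-4,-5,6,1,9,13,4]
arr[mid]=-5<-4: swap arr[0],arr[1]; lo=1,mid=2 → [-5,-4,6,1,9,13,4]
arr[mid]=6>-4: swap arr[2],arr[2]; hi=1 → [-5,-4,6,1,9,13,4]
end: lo=1, hi=1; arr = [-5,-4,6,1,9,13,4]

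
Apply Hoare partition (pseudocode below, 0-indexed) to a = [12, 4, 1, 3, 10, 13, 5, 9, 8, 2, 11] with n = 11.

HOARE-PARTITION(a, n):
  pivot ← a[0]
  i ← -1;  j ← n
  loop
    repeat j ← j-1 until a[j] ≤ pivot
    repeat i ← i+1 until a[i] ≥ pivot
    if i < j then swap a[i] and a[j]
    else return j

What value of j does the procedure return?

8

pivot = a[0] = 12; i = -1, j = 11
j→10 (a[10]=11≤12), i→0 (a[0]=12≥12); i<j, swap → [11, 4, 1, 3, 10, 13, 5, 9, 8, 2, 12]
j→9 (a[9]=2≤12), i→5 (a[5]=13≥12); i<j, swap → [11, 4, 1, 3, 10, 2, 5, 9, 8, 13, 12]
j→8, i→9; i≥j, return j=8. a = [11, 4, 1, 3, 10, 2, 5, 9, 8, 13, 12]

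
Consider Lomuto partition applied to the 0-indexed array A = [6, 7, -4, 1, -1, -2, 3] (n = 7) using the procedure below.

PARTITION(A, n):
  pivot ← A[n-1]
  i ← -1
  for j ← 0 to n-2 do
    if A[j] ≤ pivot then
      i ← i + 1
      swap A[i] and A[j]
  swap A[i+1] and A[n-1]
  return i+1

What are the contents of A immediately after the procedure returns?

[-4, 1, -1, -2, 3, 7, 6]

pivot = A[6] = 3; i = -1
j=0: A[0]=6 > 3 → no swap
j=1: A[1]=7 > 3 → no swap
j=2: A[2]=-4 ≤ 3 → i=0, swap A[0],A[2] → [-4, 7, 6, 1, -1, -2, 3]
j=3: A[3]=1 ≤ 3 → i=1, swap A[1],A[3] → [-4, 1, 6, 7, -1, -2, 3]
j=4: A[4]=-1 ≤ 3 → i=2, swap A[2],A[4] → [-4, 1, -1, 7, 6, -2, 3]
j=5: A[5]=-2 ≤ 3 → i=3, swap A[3],A[5] → [-4, 1, -1, -2, 6, 7, 3]
final swap A[4],A[6] → [-4, 1, -1, -2, 3, 7, 6]; return 4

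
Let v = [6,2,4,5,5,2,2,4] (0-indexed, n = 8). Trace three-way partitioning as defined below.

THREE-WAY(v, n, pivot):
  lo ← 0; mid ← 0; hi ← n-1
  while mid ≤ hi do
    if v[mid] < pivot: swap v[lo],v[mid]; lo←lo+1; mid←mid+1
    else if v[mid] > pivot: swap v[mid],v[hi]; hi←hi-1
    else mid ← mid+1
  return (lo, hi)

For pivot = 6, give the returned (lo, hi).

pivot = 6; lo=0, mid=0, hi=7
v[mid]=6=6: mid=1
v[mid]=2<6: swap v[0],v[1]; lo=1,mid=2 → [2,6,4,5,5,2,2,4]
v[mid]=4<6: swap v[1],v[2]; lo=2,mid=3 → [2,4,6,5,5,2,2,4]
v[mid]=5<6: swap v[2],v[3]; lo=3,mid=4 → [2,4,5,6,5,2,2,4]
v[mid]=5<6: swap v[3],v[4]; lo=4,mid=5 → [2,4,5,5,6,2,2,4]
v[mid]=2<6: swap v[4],v[5]; lo=5,mid=6 → [2,4,5,5,2,6,2,4]
v[mid]=2<6: swap v[5],v[6]; lo=6,mid=7 → [2,4,5,5,2,2,6,4]
v[mid]=4<6: swap v[6],v[7]; lo=7,mid=8 → [2,4,5,5,2,2,4,6]
end: lo=7, hi=7; v = [2,4,5,5,2,2,4,6]

(7, 7)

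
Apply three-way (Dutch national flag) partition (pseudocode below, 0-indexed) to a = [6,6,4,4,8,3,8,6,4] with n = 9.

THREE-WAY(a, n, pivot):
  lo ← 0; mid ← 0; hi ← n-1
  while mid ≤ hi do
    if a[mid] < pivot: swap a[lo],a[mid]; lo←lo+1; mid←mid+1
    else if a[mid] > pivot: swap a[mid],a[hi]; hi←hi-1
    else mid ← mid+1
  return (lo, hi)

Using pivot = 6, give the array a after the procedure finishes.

[4,4,4,3,6,6,6,8,8]

pivot = 6; lo=0, mid=0, hi=8
a[mid]=6=6: mid=1
a[mid]=6=6: mid=2
a[mid]=4<6: swap a[0],a[2]; lo=1,mid=3 → [4,6,6,4,8,3,8,6,4]
a[mid]=4<6: swap a[1],a[3]; lo=2,mid=4 → [4,4,6,6,8,3,8,6,4]
a[mid]=8>6: swap a[4],a[8]; hi=7 → [4,4,6,6,4,3,8,6,8]
a[mid]=4<6: swap a[2],a[4]; lo=3,mid=5 → [4,4,4,6,6,3,8,6,8]
a[mid]=3<6: swap a[3],a[5]; lo=4,mid=6 → [4,4,4,3,6,6,8,6,8]
a[mid]=8>6: swap a[6],a[7]; hi=6 → [4,4,4,3,6,6,6,8,8]
a[mid]=6=6: mid=7
end: lo=4, hi=6; a = [4,4,4,3,6,6,6,8,8]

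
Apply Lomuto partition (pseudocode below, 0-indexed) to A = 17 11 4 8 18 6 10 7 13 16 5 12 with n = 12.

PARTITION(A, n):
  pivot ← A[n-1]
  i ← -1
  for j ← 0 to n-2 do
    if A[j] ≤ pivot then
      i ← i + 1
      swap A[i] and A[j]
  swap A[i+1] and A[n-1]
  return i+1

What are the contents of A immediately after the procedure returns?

pivot=12, i=-1
j=0: 17>12, skip
j=1: 11≤12, i=0, swap(0,1) ⇒ 11 17 4 8 18 6 10 7 13 16 5 12
j=2: 4≤12, i=1, swap(1,2) ⇒ 11 4 17 8 18 6 10 7 13 16 5 12
j=3: 8≤12, i=2, swap(2,3) ⇒ 11 4 8 17 18 6 10 7 13 16 5 12
j=4: 18>12, skip
j=5: 6≤12, i=3, swap(3,5) ⇒ 11 4 8 6 18 17 10 7 13 16 5 12
j=6: 10≤12, i=4, swap(4,6) ⇒ 11 4 8 6 10 17 18 7 13 16 5 12
j=7: 7≤12, i=5, swap(5,7) ⇒ 11 4 8 6 10 7 18 17 13 16 5 12
j=8: 13>12, skip
j=9: 16>12, skip
j=10: 5≤12, i=6, swap(6,10) ⇒ 11 4 8 6 10 7 5 17 13 16 18 12
swap(7,11) ⇒ 11 4 8 6 10 7 5 12 13 16 18 17; return 7

11 4 8 6 10 7 5 12 13 16 18 17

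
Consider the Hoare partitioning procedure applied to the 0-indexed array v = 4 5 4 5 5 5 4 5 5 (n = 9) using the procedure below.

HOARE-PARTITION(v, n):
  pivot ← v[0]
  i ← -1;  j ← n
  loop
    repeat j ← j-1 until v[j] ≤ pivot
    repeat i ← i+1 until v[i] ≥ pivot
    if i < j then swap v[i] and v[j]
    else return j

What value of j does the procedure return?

pivot=4
j stops at 6 (4), i stops at 0 (4); swap ⇒ 4 5 4 5 5 5 4 5 5
j stops at 2 (4), i stops at 1 (5); swap ⇒ 4 4 5 5 5 5 4 5 5
j stops at 1, i stops at 2; i≥j ⇒ return 1. v=4 4 5 5 5 5 4 5 5

1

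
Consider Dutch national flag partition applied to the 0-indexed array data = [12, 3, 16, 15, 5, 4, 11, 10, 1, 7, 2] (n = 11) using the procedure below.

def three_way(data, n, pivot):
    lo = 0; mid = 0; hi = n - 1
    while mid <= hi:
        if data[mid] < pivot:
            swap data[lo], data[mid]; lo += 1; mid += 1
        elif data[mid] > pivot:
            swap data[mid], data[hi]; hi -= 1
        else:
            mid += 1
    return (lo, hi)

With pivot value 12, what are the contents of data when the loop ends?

[3, 2, 7, 5, 4, 11, 10, 1, 12, 15, 16]

lo=0 mid=0 hi=10
12=12: mid=1
3<12: swap(0,1), lo=1 mid=2 ⇒ [3, 12, 16, 15, 5, 4, 11, 10, 1, 7, 2]
16>12: swap(2,10), hi=9 ⇒ [3, 12, 2, 15, 5, 4, 11, 10, 1, 7, 16]
2<12: swap(1,2), lo=2 mid=3 ⇒ [3, 2, 12, 15, 5, 4, 11, 10, 1, 7, 16]
15>12: swap(3,9), hi=8 ⇒ [3, 2, 12, 7, 5, 4, 11, 10, 1, 15, 16]
7<12: swap(2,3), lo=3 mid=4 ⇒ [3, 2, 7, 12, 5, 4, 11, 10, 1, 15, 16]
5<12: swap(3,4), lo=4 mid=5 ⇒ [3, 2, 7, 5, 12, 4, 11, 10, 1, 15, 16]
4<12: swap(4,5), lo=5 mid=6 ⇒ [3, 2, 7, 5, 4, 12, 11, 10, 1, 15, 16]
11<12: swap(5,6), lo=6 mid=7 ⇒ [3, 2, 7, 5, 4, 11, 12, 10, 1, 15, 16]
10<12: swap(6,7), lo=7 mid=8 ⇒ [3, 2, 7, 5, 4, 11, 10, 12, 1, 15, 16]
1<12: swap(7,8), lo=8 mid=9 ⇒ [3, 2, 7, 5, 4, 11, 10, 1, 12, 15, 16]
done. lo=8 hi=8; data=[3, 2, 7, 5, 4, 11, 10, 1, 12, 15, 16]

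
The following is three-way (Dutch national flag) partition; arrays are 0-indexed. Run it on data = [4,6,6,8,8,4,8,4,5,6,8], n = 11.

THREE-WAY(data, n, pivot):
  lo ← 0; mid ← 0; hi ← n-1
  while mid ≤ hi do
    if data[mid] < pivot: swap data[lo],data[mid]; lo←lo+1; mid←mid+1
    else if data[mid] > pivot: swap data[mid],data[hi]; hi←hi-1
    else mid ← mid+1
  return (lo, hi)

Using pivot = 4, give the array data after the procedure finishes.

[4,4,4,8,8,8,6,5,6,8,6]

lo=0 mid=0 hi=10
4=4: mid=1
6>4: swap(1,10), hi=9 ⇒ [4,8,6,8,8,4,8,4,5,6,6]
8>4: swap(1,9), hi=8 ⇒ [4,6,6,8,8,4,8,4,5,8,6]
6>4: swap(1,8), hi=7 ⇒ [4,5,6,8,8,4,8,4,6,8,6]
5>4: swap(1,7), hi=6 ⇒ [4,4,6,8,8,4,8,5,6,8,6]
4=4: mid=2
6>4: swap(2,6), hi=5 ⇒ [4,4,8,8,8,4,6,5,6,8,6]
8>4: swap(2,5), hi=4 ⇒ [4,4,4,8,8,8,6,5,6,8,6]
4=4: mid=3
8>4: swap(3,4), hi=3 ⇒ [4,4,4,8,8,8,6,5,6,8,6]
8>4: swap(3,3), hi=2 ⇒ [4,4,4,8,8,8,6,5,6,8,6]
done. lo=0 hi=2; data=[4,4,4,8,8,8,6,5,6,8,6]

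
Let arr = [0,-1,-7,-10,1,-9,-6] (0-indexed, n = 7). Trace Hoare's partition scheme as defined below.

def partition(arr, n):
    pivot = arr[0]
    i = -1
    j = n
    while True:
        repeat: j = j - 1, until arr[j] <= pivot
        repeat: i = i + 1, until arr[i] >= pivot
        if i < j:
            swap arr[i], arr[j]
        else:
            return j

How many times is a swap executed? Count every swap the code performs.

2

pivot=0
j stops at 6 (-6), i stops at 0 (0); swap ⇒ [-6,-1,-7,-10,1,-9,0]
j stops at 5 (-9), i stops at 4 (1); swap ⇒ [-6,-1,-7,-10,-9,1,0]
j stops at 4, i stops at 5; i≥j ⇒ return 4. arr=[-6,-1,-7,-10,-9,1,0]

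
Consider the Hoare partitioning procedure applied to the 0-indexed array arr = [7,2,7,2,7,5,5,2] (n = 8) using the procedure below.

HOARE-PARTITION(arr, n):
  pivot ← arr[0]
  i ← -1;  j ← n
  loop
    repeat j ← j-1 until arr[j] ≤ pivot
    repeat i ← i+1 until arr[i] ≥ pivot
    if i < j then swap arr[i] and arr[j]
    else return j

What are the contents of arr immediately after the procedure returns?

[2,2,5,2,5,7,7,7]

pivot=7
j stops at 7 (2), i stops at 0 (7); swap ⇒ [2,2,7,2,7,5,5,7]
j stops at 6 (5), i stops at 2 (7); swap ⇒ [2,2,5,2,7,5,7,7]
j stops at 5 (5), i stops at 4 (7); swap ⇒ [2,2,5,2,5,7,7,7]
j stops at 4, i stops at 5; i≥j ⇒ return 4. arr=[2,2,5,2,5,7,7,7]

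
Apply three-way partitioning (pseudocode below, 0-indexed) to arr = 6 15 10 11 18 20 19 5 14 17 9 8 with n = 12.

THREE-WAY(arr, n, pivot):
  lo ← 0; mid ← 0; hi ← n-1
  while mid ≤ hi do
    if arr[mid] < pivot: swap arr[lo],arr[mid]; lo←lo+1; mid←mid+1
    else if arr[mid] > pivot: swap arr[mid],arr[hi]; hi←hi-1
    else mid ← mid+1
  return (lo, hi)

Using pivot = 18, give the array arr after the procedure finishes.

lo=0 mid=0 hi=11
6<18: swap(0,0), lo=1 mid=1 ⇒ 6 15 10 11 18 20 19 5 14 17 9 8
15<18: swap(1,1), lo=2 mid=2 ⇒ 6 15 10 11 18 20 19 5 14 17 9 8
10<18: swap(2,2), lo=3 mid=3 ⇒ 6 15 10 11 18 20 19 5 14 17 9 8
11<18: swap(3,3), lo=4 mid=4 ⇒ 6 15 10 11 18 20 19 5 14 17 9 8
18=18: mid=5
20>18: swap(5,11), hi=10 ⇒ 6 15 10 11 18 8 19 5 14 17 9 20
8<18: swap(4,5), lo=5 mid=6 ⇒ 6 15 10 11 8 18 19 5 14 17 9 20
19>18: swap(6,10), hi=9 ⇒ 6 15 10 11 8 18 9 5 14 17 19 20
9<18: swap(5,6), lo=6 mid=7 ⇒ 6 15 10 11 8 9 18 5 14 17 19 20
5<18: swap(6,7), lo=7 mid=8 ⇒ 6 15 10 11 8 9 5 18 14 17 19 20
14<18: swap(7,8), lo=8 mid=9 ⇒ 6 15 10 11 8 9 5 14 18 17 19 20
17<18: swap(8,9), lo=9 mid=10 ⇒ 6 15 10 11 8 9 5 14 17 18 19 20
done. lo=9 hi=9; arr=6 15 10 11 8 9 5 14 17 18 19 20

6 15 10 11 8 9 5 14 17 18 19 20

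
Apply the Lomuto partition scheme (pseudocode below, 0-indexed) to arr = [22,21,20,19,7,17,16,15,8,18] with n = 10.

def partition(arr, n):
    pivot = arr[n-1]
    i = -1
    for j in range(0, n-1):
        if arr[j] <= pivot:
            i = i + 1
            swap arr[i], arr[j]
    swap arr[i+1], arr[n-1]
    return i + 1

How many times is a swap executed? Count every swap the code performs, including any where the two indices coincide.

6

pivot = arr[9] = 18; i = -1
j=0: arr[0]=22 > 18 → no swap
j=1: arr[1]=21 > 18 → no swap
j=2: arr[2]=20 > 18 → no swap
j=3: arr[3]=19 > 18 → no swap
j=4: arr[4]=7 ≤ 18 → i=0, swap arr[0],arr[4] → [7,21,20,19,22,17,16,15,8,18]
j=5: arr[5]=17 ≤ 18 → i=1, swap arr[1],arr[5] → [7,17,20,19,22,21,16,15,8,18]
j=6: arr[6]=16 ≤ 18 → i=2, swap arr[2],arr[6] → [7,17,16,19,22,21,20,15,8,18]
j=7: arr[7]=15 ≤ 18 → i=3, swap arr[3],arr[7] → [7,17,16,15,22,21,20,19,8,18]
j=8: arr[8]=8 ≤ 18 → i=4, swap arr[4],arr[8] → [7,17,16,15,8,21,20,19,22,18]
final swap arr[5],arr[9] → [7,17,16,15,8,18,20,19,22,21]; return 5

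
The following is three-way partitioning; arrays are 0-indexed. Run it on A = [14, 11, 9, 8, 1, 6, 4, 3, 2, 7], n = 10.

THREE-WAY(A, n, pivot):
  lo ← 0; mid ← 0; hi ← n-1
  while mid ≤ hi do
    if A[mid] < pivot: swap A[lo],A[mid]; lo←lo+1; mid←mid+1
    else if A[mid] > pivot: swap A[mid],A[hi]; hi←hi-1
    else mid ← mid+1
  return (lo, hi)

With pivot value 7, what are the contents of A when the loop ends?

lo=0 mid=0 hi=9
14>7: swap(0,9), hi=8 ⇒ [7, 11, 9, 8, 1, 6, 4, 3, 2, 14]
7=7: mid=1
11>7: swap(1,8), hi=7 ⇒ [7, 2, 9, 8, 1, 6, 4, 3, 11, 14]
2<7: swap(0,1), lo=1 mid=2 ⇒ [2, 7, 9, 8, 1, 6, 4, 3, 11, 14]
9>7: swap(2,7), hi=6 ⇒ [2, 7, 3, 8, 1, 6, 4, 9, 11, 14]
3<7: swap(1,2), lo=2 mid=3 ⇒ [2, 3, 7, 8, 1, 6, 4, 9, 11, 14]
8>7: swap(3,6), hi=5 ⇒ [2, 3, 7, 4, 1, 6, 8, 9, 11, 14]
4<7: swap(2,3), lo=3 mid=4 ⇒ [2, 3, 4, 7, 1, 6, 8, 9, 11, 14]
1<7: swap(3,4), lo=4 mid=5 ⇒ [2, 3, 4, 1, 7, 6, 8, 9, 11, 14]
6<7: swap(4,5), lo=5 mid=6 ⇒ [2, 3, 4, 1, 6, 7, 8, 9, 11, 14]
done. lo=5 hi=5; A=[2, 3, 4, 1, 6, 7, 8, 9, 11, 14]

[2, 3, 4, 1, 6, 7, 8, 9, 11, 14]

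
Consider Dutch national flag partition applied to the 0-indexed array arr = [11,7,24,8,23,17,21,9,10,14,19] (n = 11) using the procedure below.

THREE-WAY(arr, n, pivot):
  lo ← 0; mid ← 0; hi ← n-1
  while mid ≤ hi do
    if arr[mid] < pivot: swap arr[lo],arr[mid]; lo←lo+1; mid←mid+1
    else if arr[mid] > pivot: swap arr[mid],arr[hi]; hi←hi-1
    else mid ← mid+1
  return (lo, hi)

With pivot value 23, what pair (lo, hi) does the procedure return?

pivot = 23; lo=0, mid=0, hi=10
arr[mid]=11<23: swap arr[0],arr[0]; lo=1,mid=1 → [11,7,24,8,23,17,21,9,10,14,19]
arr[mid]=7<23: swap arr[1],arr[1]; lo=2,mid=2 → [11,7,24,8,23,17,21,9,10,14,19]
arr[mid]=24>23: swap arr[2],arr[10]; hi=9 → [11,7,19,8,23,17,21,9,10,14,24]
arr[mid]=19<23: swap arr[2],arr[2]; lo=3,mid=3 → [11,7,19,8,23,17,21,9,10,14,24]
arr[mid]=8<23: swap arr[3],arr[3]; lo=4,mid=4 → [11,7,19,8,23,17,21,9,10,14,24]
arr[mid]=23=23: mid=5
arr[mid]=17<23: swap arr[4],arr[5]; lo=5,mid=6 → [11,7,19,8,17,23,21,9,10,14,24]
arr[mid]=21<23: swap arr[5],arr[6]; lo=6,mid=7 → [11,7,19,8,17,21,23,9,10,14,24]
arr[mid]=9<23: swap arr[6],arr[7]; lo=7,mid=8 → [11,7,19,8,17,21,9,23,10,14,24]
arr[mid]=10<23: swap arr[7],arr[8]; lo=8,mid=9 → [11,7,19,8,17,21,9,10,23,14,24]
arr[mid]=14<23: swap arr[8],arr[9]; lo=9,mid=10 → [11,7,19,8,17,21,9,10,14,23,24]
end: lo=9, hi=9; arr = [11,7,19,8,17,21,9,10,14,23,24]

(9, 9)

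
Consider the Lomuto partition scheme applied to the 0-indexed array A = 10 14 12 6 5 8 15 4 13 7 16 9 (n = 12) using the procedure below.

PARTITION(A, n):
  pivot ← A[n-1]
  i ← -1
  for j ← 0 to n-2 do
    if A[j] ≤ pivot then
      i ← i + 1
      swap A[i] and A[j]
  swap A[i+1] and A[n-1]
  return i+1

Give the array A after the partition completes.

6 5 8 4 7 9 15 10 13 14 16 12

pivot=9, i=-1
j=0: 10>9, skip
j=1: 14>9, skip
j=2: 12>9, skip
j=3: 6≤9, i=0, swap(0,3) ⇒ 6 14 12 10 5 8 15 4 13 7 16 9
j=4: 5≤9, i=1, swap(1,4) ⇒ 6 5 12 10 14 8 15 4 13 7 16 9
j=5: 8≤9, i=2, swap(2,5) ⇒ 6 5 8 10 14 12 15 4 13 7 16 9
j=6: 15>9, skip
j=7: 4≤9, i=3, swap(3,7) ⇒ 6 5 8 4 14 12 15 10 13 7 16 9
j=8: 13>9, skip
j=9: 7≤9, i=4, swap(4,9) ⇒ 6 5 8 4 7 12 15 10 13 14 16 9
j=10: 16>9, skip
swap(5,11) ⇒ 6 5 8 4 7 9 15 10 13 14 16 12; return 5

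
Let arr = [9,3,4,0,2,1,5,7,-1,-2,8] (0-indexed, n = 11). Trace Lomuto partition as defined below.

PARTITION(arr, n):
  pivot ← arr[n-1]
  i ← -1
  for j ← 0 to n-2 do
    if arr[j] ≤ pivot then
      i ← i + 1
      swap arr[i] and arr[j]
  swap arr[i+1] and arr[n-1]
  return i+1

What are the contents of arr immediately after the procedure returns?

pivot = arr[10] = 8; i = -1
j=0: arr[0]=9 > 8 → no swap
j=1: arr[1]=3 ≤ 8 → i=0, swap arr[0],arr[1] → [3,9,4,0,2,1,5,7,-1,-2,8]
j=2: arr[2]=4 ≤ 8 → i=1, swap arr[1],arr[2] → [3,4,9,0,2,1,5,7,-1,-2,8]
j=3: arr[3]=0 ≤ 8 → i=2, swap arr[2],arr[3] → [3,4,0,9,2,1,5,7,-1,-2,8]
j=4: arr[4]=2 ≤ 8 → i=3, swap arr[3],arr[4] → [3,4,0,2,9,1,5,7,-1,-2,8]
j=5: arr[5]=1 ≤ 8 → i=4, swap arr[4],arr[5] → [3,4,0,2,1,9,5,7,-1,-2,8]
j=6: arr[6]=5 ≤ 8 → i=5, swap arr[5],arr[6] → [3,4,0,2,1,5,9,7,-1,-2,8]
j=7: arr[7]=7 ≤ 8 → i=6, swap arr[6],arr[7] → [3,4,0,2,1,5,7,9,-1,-2,8]
j=8: arr[8]=-1 ≤ 8 → i=7, swap arr[7],arr[8] → [3,4,0,2,1,5,7,-1,9,-2,8]
j=9: arr[9]=-2 ≤ 8 → i=8, swap arr[8],arr[9] → [3,4,0,2,1,5,7,-1,-2,9,8]
final swap arr[9],arr[10] → [3,4,0,2,1,5,7,-1,-2,8,9]; return 9

[3,4,0,2,1,5,7,-1,-2,8,9]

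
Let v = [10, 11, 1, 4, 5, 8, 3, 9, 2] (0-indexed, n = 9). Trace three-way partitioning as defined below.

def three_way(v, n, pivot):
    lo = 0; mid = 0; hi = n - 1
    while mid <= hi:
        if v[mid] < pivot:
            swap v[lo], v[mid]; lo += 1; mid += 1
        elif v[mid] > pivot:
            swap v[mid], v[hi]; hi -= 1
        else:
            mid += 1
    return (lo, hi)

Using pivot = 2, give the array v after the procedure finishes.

pivot = 2; lo=0, mid=0, hi=8
v[mid]=10>2: swap v[0],v[8]; hi=7 → [2, 11, 1, 4, 5, 8, 3, 9, 10]
v[mid]=2=2: mid=1
v[mid]=11>2: swap v[1],v[7]; hi=6 → [2, 9, 1, 4, 5, 8, 3, 11, 10]
v[mid]=9>2: swap v[1],v[6]; hi=5 → [2, 3, 1, 4, 5, 8, 9, 11, 10]
v[mid]=3>2: swap v[1],v[5]; hi=4 → [2, 8, 1, 4, 5, 3, 9, 11, 10]
v[mid]=8>2: swap v[1],v[4]; hi=3 → [2, 5, 1, 4, 8, 3, 9, 11, 10]
v[mid]=5>2: swap v[1],v[3]; hi=2 → [2, 4, 1, 5, 8, 3, 9, 11, 10]
v[mid]=4>2: swap v[1],v[2]; hi=1 → [2, 1, 4, 5, 8, 3, 9, 11, 10]
v[mid]=1<2: swap v[0],v[1]; lo=1,mid=2 → [1, 2, 4, 5, 8, 3, 9, 11, 10]
end: lo=1, hi=1; v = [1, 2, 4, 5, 8, 3, 9, 11, 10]

[1, 2, 4, 5, 8, 3, 9, 11, 10]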